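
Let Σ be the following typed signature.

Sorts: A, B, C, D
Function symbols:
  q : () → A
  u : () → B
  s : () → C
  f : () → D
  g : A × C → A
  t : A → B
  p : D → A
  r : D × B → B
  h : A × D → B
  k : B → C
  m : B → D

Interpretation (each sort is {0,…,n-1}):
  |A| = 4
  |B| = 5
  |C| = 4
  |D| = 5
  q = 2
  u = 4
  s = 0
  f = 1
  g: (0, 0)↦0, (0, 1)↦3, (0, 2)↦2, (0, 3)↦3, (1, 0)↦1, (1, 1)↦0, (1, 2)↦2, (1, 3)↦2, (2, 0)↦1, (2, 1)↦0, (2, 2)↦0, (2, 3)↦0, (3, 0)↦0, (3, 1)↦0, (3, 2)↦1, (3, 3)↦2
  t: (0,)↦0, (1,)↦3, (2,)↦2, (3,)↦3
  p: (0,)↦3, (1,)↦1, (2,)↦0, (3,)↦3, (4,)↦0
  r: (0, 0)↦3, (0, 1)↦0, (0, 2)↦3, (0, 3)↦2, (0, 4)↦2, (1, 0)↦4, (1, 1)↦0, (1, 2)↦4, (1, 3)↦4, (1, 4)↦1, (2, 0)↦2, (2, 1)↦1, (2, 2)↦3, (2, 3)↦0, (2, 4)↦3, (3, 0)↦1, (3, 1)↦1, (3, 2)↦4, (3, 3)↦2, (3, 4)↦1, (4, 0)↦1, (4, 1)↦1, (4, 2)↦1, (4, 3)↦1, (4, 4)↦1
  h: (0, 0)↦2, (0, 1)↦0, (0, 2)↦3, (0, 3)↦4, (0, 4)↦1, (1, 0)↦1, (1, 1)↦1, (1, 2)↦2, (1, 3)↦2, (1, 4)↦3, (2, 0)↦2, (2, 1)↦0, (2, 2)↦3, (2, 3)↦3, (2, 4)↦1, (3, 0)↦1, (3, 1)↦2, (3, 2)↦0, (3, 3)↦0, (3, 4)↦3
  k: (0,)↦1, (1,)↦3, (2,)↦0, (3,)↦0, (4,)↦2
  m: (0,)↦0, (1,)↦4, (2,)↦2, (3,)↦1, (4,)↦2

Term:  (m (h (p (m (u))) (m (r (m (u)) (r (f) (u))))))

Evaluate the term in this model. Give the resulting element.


value = 4

  u = 4
  (m (u)) = m(4,) = 2
  (p (m (u))) = p(2,) = 0
  u = 4
  (m (u)) = m(4,) = 2
  f = 1
  u = 4
  (r (f) (u)) = r(1, 4) = 1
  (r (m (u)) (r (f) (u))) = r(2, 1) = 1
  (m (r (m (u)) (r (f) (u)))) = m(1,) = 4
  (h (p (m (u))) (m (r (m (u)) (r (f) (u))))) = h(0, 4) = 1
  (m (h (p (m (u))) (m (r (m (u)) (r (f) (u)))))) = m(1,) = 4


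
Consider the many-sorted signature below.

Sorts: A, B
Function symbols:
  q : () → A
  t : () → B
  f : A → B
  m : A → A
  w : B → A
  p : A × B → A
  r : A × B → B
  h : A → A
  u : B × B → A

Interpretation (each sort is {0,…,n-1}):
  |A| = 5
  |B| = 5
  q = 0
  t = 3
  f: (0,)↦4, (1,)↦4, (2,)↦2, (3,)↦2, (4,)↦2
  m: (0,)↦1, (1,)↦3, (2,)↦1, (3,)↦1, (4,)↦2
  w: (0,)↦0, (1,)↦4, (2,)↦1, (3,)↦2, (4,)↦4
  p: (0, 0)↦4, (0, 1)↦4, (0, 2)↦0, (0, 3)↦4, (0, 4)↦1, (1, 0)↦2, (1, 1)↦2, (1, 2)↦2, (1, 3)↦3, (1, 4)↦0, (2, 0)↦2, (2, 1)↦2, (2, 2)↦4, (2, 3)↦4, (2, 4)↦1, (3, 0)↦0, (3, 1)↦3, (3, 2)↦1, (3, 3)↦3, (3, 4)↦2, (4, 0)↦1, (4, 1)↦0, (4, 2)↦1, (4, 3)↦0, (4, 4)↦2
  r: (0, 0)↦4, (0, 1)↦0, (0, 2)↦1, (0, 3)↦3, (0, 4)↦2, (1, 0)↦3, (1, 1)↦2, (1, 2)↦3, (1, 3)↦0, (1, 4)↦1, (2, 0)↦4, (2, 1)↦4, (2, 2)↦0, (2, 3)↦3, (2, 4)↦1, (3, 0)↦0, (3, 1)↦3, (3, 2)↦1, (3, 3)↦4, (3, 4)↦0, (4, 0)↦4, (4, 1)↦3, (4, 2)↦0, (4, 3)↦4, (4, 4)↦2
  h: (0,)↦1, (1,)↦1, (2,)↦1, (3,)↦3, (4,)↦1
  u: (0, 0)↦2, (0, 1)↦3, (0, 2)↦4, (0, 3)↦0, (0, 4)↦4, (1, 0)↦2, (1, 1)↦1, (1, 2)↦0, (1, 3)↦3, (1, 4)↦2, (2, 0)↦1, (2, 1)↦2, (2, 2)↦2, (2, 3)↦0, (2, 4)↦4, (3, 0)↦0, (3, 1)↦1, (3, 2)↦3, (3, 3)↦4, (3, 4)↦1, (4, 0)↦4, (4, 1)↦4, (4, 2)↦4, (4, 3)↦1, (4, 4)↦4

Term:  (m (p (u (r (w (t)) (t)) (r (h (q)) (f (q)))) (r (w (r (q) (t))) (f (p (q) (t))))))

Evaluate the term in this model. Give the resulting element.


  t = 3
  (w (t)) = w(3,) = 2
  t = 3
  (r (w (t)) (t)) = r(2, 3) = 3
  q = 0
  (h (q)) = h(0,) = 1
  q = 0
  (f (q)) = f(0,) = 4
  (r (h (q)) (f (q))) = r(1, 4) = 1
  (u (r (w (t)) (t)) (r (h (q)) (f (q)))) = u(3, 1) = 1
  q = 0
  t = 3
  (r (q) (t)) = r(0, 3) = 3
  (w (r (q) (t))) = w(3,) = 2
  q = 0
  t = 3
  (p (q) (t)) = p(0, 3) = 4
  (f (p (q) (t))) = f(4,) = 2
  (r (w (r (q) (t))) (f (p (q) (t)))) = r(2, 2) = 0
  (p (u (r (w (t)) (t)) (r (h (q)) (f (q)))) (r (w (r (q) (t))) (f (p (q) (t))))) = p(1, 0) = 2
  (m (p (u (r (w (t)) (t)) (r (h (q)) (f (q)))) (r (w (r (q) (t))) (f (p (q) (t)))))) = m(2,) = 1

value = 1


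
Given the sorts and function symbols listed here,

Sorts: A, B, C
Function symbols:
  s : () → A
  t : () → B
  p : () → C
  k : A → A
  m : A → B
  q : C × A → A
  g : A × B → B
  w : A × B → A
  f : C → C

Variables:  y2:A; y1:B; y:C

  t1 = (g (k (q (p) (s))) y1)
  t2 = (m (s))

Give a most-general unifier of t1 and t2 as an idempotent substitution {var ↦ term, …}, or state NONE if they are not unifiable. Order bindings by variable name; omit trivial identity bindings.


head clash or occurs-check failure — not unifiable

NONE (not unifiable)


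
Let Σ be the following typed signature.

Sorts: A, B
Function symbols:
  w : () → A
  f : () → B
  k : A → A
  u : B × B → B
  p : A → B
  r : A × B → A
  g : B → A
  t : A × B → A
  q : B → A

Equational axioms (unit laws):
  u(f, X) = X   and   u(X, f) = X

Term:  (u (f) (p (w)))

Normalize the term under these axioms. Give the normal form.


1. (u (f) (p (w)))  →  (p (w))

normal form = (p (w))


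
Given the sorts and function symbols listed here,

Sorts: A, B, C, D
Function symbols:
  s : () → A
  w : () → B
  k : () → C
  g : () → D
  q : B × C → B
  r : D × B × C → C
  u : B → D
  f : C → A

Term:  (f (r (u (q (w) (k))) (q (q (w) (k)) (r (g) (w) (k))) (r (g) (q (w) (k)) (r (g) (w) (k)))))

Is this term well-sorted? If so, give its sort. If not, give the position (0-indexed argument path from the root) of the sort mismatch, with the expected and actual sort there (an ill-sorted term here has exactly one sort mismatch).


well-sorted; sort = A

        (w) : B
        (k) : C
      (q (w) (k)) : B
    (u (q (w) (k))) : D
        (w) : B
        (k) : C
      (q (w) (k)) : B
        (g) : D
        (w) : B
        (k) : C
      (r (g) (w) (k)) : C
    (q (q (w) (k)) (r (g) (w) (k))) : B
      (g) : D
        (w) : B
        (k) : C
      (q (w) (k)) : B
        (g) : D
        (w) : B
        (k) : C
      (r (g) (w) (k)) : C
    (r (g) (q (w) (k)) (r (g) (w) (k))) : C
  (r (u (q (w) (k))) (q (q (w) (k)) (r (g) (w) (k))) (r (g) (q (w) (k)) (r (g) (w) (k)))) : C
(f (r (u (q (w) (k))) (q (q (w) (k)) (r (g) (w) (k))) (r (g) (q (w) (k)) (r (g) (w) (k))))) : A


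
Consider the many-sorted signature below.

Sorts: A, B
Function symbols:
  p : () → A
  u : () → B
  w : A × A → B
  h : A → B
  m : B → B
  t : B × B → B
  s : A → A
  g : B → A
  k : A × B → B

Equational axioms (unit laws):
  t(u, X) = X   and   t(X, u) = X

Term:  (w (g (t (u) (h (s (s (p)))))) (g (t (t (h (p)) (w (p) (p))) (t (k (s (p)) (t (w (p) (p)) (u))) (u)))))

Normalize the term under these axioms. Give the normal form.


1. (w (g (t (u) (h (s (s (p)))))) (g (t (t (h (p)) (w (p) (p))) (t (k (s (p)) (t (w (p) (p)) (u))) (u)))))  →  (w (g (h (s (s (p))))) (g (t (t (h (p)) (w (p) (p))) (t (k (s (p)) (t (w (p) (p)) (u))) (u)))))
2. (w (g (h (s (s (p))))) (g (t (t (h (p)) (w (p) (p))) (t (k (s (p)) (t (w (p) (p)) (u))) (u)))))  →  (w (g (h (s (s (p))))) (g (t (t (h (p)) (w (p) (p))) (k (s (p)) (t (w (p) (p)) (u))))))
3. (w (g (h (s (s (p))))) (g (t (t (h (p)) (w (p) (p))) (k (s (p)) (t (w (p) (p)) (u))))))  →  (w (g (h (s (s (p))))) (g (t (t (h (p)) (w (p) (p))) (k (s (p)) (w (p) (p))))))

normal form = (w (g (h (s (s (p))))) (g (t (t (h (p)) (w (p) (p))) (k (s (p)) (w (p) (p))))))


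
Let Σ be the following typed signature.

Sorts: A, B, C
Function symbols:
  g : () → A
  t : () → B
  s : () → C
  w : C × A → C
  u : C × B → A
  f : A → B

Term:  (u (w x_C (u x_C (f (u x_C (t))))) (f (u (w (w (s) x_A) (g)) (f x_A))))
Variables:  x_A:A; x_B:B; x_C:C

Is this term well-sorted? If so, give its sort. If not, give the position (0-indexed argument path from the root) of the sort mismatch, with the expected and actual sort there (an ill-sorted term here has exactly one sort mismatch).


    x_C : C
      x_C : C
          x_C : C
          (t) : B
        (u x_C (t)) : A
      (f (u x_C (t))) : B
    (u x_C (f (u x_C (t)))) : A
  (w x_C (u x_C (f (u x_C (t))))) : C
          (s) : C
          x_A : A
        (w (s) x_A) : C
        (g) : A
      (w (w (s) x_A) (g)) : C
        x_A : A
      (f x_A) : B
    (u (w (w (s) x_A) (g)) (f x_A)) : A
  (f (u (w (w (s) x_A) (g)) (f x_A))) : B
(u (w x_C (u x_C (f (u x_C (t))))) (f (u (w (w (s) x_A) (g)) (f x_A)))) : A

well-sorted; sort = A


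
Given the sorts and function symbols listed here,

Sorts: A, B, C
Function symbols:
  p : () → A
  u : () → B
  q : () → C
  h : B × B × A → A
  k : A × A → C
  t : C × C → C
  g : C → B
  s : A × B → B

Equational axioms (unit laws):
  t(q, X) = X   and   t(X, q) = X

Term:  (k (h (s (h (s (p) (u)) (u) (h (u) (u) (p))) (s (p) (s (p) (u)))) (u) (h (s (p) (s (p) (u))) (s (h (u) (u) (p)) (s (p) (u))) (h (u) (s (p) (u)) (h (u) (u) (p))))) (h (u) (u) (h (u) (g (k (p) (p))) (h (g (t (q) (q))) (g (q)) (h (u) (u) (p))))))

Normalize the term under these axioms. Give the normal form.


normal form = (k (h (s (h (s (p) (u)) (u) (h (u) (u) (p))) (s (p) (s (p) (u)))) (u) (h (s (p) (s (p) (u))) (s (h (u) (u) (p)) (s (p) (u))) (h (u) (s (p) (u)) (h (u) (u) (p))))) (h (u) (u) (h (u) (g (k (p) (p))) (h (g (q)) (g (q)) (h (u) (u) (p))))))

1. (k (h (s (h (s (p) (u)) (u) (h (u) (u) (p))) (s (p) (s (p) (u)))) (u) (h (s (p) (s (p) (u))) (s (h (u) (u) (p)) (s (p) (u))) (h (u) (s (p) (u)) (h (u) (u) (p))))) (h (u) (u) (h (u) (g (k (p) (p))) (h (g (t (q) (q))) (g (q)) (h (u) (u) (p))))))  →  (k (h (s (h (s (p) (u)) (u) (h (u) (u) (p))) (s (p) (s (p) (u)))) (u) (h (s (p) (s (p) (u))) (s (h (u) (u) (p)) (s (p) (u))) (h (u) (s (p) (u)) (h (u) (u) (p))))) (h (u) (u) (h (u) (g (k (p) (p))) (h (g (q)) (g (q)) (h (u) (u) (p))))))


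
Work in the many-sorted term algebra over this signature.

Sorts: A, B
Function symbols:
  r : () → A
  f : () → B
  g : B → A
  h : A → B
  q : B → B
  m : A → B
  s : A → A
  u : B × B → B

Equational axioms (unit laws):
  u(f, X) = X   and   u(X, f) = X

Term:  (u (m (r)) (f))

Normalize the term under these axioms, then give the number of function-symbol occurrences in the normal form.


1. (u (m (r)) (f))  →  (m (r))
normal form: (m (r))

size = 2


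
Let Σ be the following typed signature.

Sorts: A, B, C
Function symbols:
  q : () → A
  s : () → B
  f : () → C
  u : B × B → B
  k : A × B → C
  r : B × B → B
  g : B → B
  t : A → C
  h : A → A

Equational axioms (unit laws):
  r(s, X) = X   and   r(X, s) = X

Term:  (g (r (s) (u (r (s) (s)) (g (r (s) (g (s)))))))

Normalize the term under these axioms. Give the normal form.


1. (g (r (s) (u (r (s) (s)) (g (r (s) (g (s)))))))  →  (g (u (r (s) (s)) (g (r (s) (g (s))))))
2. (g (u (r (s) (s)) (g (r (s) (g (s))))))  →  (g (u (s) (g (r (s) (g (s))))))
3. (g (u (s) (g (r (s) (g (s))))))  →  (g (u (s) (g (g (s)))))

normal form = (g (u (s) (g (g (s)))))


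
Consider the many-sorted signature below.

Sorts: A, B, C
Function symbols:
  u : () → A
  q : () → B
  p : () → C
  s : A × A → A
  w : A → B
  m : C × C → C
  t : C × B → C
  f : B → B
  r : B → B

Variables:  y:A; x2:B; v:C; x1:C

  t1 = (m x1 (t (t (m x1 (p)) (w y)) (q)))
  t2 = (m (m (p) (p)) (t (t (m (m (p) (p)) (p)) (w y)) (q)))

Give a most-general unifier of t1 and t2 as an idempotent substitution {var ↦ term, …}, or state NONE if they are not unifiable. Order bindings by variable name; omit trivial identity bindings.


{x1 ↦ (m (p) (p))}


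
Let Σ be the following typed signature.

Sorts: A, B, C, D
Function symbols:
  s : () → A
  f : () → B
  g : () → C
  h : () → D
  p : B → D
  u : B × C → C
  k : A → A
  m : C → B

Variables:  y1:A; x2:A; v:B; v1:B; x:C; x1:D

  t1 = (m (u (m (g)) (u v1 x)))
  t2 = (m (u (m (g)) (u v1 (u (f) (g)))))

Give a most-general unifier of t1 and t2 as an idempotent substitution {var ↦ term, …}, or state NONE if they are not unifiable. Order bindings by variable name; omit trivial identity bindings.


{x ↦ (u (f) (g))}


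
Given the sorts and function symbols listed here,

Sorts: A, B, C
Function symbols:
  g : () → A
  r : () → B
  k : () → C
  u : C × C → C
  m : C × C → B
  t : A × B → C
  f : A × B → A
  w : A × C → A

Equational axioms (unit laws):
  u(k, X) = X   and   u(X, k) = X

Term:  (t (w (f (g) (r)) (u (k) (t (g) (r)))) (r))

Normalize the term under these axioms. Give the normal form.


normal form = (t (w (f (g) (r)) (t (g) (r))) (r))

1. (t (w (f (g) (r)) (u (k) (t (g) (r)))) (r))  →  (t (w (f (g) (r)) (t (g) (r))) (r))


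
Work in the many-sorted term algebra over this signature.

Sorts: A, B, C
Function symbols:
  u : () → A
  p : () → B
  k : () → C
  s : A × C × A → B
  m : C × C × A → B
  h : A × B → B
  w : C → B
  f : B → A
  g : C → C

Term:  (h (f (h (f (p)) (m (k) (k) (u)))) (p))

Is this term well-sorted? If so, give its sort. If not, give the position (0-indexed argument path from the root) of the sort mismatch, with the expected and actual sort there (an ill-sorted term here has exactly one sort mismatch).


        (p) : B
      (f (p)) : A
        (k) : C
        (k) : C
        (u) : A
      (m (k) (k) (u)) : B
    (h (f (p)) (m (k) (k) (u))) : B
  (f (h (f (p)) (m (k) (k) (u)))) : A
  (p) : B
(h (f (h (f (p)) (m (k) (k) (u)))) (p)) : B

well-sorted; sort = B


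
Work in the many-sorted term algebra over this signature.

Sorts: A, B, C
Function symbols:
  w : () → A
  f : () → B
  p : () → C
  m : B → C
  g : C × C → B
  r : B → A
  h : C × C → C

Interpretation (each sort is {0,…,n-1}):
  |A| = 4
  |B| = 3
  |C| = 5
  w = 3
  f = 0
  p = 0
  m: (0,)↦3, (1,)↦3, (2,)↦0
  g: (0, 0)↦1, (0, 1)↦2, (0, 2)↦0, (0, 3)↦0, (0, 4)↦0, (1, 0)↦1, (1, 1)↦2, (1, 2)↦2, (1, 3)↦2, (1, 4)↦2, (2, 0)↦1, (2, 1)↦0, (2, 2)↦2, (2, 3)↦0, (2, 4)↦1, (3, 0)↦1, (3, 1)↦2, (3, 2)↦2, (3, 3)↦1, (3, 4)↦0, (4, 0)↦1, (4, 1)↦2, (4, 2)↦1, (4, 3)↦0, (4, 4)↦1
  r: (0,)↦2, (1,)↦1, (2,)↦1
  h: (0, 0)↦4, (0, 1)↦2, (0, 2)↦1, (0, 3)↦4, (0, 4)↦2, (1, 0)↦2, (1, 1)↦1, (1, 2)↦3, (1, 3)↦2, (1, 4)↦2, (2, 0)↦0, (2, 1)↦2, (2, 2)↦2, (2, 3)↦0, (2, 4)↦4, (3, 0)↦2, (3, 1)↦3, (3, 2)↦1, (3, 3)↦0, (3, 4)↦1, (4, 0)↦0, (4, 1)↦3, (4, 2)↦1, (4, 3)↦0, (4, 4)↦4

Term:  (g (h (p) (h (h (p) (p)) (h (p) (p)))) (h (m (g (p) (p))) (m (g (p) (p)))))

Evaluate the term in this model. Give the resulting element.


value = 1

  p = 0
  p = 0
  p = 0
  (h (p) (p)) = h(0, 0) = 4
  p = 0
  p = 0
  (h (p) (p)) = h(0, 0) = 4
  (h (h (p) (p)) (h (p) (p))) = h(4, 4) = 4
  (h (p) (h (h (p) (p)) (h (p) (p)))) = h(0, 4) = 2
  p = 0
  p = 0
  (g (p) (p)) = g(0, 0) = 1
  (m (g (p) (p))) = m(1,) = 3
  p = 0
  p = 0
  (g (p) (p)) = g(0, 0) = 1
  (m (g (p) (p))) = m(1,) = 3
  (h (m (g (p) (p))) (m (g (p) (p)))) = h(3, 3) = 0
  (g (h (p) (h (h (p) (p)) (h (p) (p)))) (h (m (g (p) (p))) (m (g (p) (p))))) = g(2, 0) = 1


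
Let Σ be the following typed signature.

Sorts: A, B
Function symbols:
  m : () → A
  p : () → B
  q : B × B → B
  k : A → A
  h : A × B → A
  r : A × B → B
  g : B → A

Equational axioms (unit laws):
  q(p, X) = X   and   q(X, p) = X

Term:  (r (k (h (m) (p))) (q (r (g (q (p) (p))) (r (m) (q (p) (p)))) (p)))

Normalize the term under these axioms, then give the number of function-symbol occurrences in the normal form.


1. (r (k (h (m) (p))) (q (r (g (q (p) (p))) (r (m) (q (p) (p)))) (p)))  →  (r (k (h (m) (p))) (r (g (q (p) (p))) (r (m) (q (p) (p)))))
2. (r (k (h (m) (p))) (r (g (q (p) (p))) (r (m) (q (p) (p)))))  →  (r (k (h (m) (p))) (r (g (p)) (r (m) (q (p) (p)))))
3. (r (k (h (m) (p))) (r (g (p)) (r (m) (q (p) (p)))))  →  (r (k (h (m) (p))) (r (g (p)) (r (m) (p))))
normal form: (r (k (h (m) (p))) (r (g (p)) (r (m) (p))))

size = 11


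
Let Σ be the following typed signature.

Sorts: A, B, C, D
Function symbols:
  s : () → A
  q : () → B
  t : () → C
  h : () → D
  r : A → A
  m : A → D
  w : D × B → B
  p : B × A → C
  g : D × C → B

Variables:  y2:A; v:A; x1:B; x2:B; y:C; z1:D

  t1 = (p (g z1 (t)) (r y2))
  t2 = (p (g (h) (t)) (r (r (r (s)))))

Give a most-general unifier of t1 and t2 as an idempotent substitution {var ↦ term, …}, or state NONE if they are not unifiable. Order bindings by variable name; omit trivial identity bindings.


{y2 ↦ (r (r (s))), z1 ↦ (h)}


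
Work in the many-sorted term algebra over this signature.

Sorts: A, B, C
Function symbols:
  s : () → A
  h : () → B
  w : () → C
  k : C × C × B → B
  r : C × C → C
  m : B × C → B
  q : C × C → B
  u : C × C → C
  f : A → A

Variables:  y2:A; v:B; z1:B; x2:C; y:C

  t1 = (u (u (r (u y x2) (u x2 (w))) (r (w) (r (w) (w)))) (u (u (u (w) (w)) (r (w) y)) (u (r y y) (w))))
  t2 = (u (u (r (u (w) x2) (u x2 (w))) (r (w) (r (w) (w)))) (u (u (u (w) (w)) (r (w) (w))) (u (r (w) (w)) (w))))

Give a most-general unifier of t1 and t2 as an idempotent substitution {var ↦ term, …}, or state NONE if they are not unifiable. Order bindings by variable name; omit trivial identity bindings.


{y ↦ (w)}


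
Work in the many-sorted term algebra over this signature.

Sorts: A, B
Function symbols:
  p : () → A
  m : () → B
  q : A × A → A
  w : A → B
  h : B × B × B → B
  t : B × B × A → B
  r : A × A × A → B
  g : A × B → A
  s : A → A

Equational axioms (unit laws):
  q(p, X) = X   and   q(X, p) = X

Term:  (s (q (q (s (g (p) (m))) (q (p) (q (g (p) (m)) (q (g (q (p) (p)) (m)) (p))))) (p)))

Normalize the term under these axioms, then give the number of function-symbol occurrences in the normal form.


1. (s (q (q (s (g (p) (m))) (q (p) (q (g (p) (m)) (q (g (q (p) (p)) (m)) (p))))) (p)))  →  (s (q (s (g (p) (m))) (q (p) (q (g (p) (m)) (q (g (q (p) (p)) (m)) (p))))))
2. (s (q (s (g (p) (m))) (q (p) (q (g (p) (m)) (q (g (q (p) (p)) (m)) (p))))))  →  (s (q (s (g (p) (m))) (q (g (p) (m)) (q (g (q (p) (p)) (m)) (p)))))
3. (s (q (s (g (p) (m))) (q (g (p) (m)) (q (g (q (p) (p)) (m)) (p)))))  →  (s (q (s (g (p) (m))) (q (g (p) (m)) (g (q (p) (p)) (m)))))
4. (s (q (s (g (p) (m))) (q (g (p) (m)) (g (q (p) (p)) (m)))))  →  (s (q (s (g (p) (m))) (q (g (p) (m)) (g (p) (m)))))
normal form: (s (q (s (g (p) (m))) (q (g (p) (m)) (g (p) (m)))))

size = 13


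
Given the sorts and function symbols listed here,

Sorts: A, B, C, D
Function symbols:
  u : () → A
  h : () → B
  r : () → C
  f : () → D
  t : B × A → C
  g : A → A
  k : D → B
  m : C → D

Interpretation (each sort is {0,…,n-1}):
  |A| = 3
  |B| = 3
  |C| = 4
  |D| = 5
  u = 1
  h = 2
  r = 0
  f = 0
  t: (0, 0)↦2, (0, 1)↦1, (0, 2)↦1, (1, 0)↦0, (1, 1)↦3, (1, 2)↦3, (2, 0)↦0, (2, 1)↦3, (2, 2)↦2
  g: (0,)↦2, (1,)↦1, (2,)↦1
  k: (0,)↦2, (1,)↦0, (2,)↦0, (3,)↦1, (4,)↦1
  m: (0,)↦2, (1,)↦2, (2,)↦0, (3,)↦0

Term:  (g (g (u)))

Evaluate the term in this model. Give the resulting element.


value = 1

  u = 1
  (g (u)) = g(1,) = 1
  (g (g (u))) = g(1,) = 1


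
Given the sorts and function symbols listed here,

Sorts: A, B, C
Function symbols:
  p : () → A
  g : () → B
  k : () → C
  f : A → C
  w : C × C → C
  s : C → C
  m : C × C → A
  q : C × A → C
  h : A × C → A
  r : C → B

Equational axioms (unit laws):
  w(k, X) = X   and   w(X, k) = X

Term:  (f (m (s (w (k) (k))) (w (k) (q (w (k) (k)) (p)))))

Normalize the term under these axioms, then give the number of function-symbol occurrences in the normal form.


size = 7

1. (f (m (s (w (k) (k))) (w (k) (q (w (k) (k)) (p)))))  →  (f (m (s (k)) (w (k) (q (w (k) (k)) (p)))))
2. (f (m (s (k)) (w (k) (q (w (k) (k)) (p)))))  →  (f (m (s (k)) (q (w (k) (k)) (p))))
3. (f (m (s (k)) (q (w (k) (k)) (p))))  →  (f (m (s (k)) (q (k) (p))))
normal form: (f (m (s (k)) (q (k) (p))))


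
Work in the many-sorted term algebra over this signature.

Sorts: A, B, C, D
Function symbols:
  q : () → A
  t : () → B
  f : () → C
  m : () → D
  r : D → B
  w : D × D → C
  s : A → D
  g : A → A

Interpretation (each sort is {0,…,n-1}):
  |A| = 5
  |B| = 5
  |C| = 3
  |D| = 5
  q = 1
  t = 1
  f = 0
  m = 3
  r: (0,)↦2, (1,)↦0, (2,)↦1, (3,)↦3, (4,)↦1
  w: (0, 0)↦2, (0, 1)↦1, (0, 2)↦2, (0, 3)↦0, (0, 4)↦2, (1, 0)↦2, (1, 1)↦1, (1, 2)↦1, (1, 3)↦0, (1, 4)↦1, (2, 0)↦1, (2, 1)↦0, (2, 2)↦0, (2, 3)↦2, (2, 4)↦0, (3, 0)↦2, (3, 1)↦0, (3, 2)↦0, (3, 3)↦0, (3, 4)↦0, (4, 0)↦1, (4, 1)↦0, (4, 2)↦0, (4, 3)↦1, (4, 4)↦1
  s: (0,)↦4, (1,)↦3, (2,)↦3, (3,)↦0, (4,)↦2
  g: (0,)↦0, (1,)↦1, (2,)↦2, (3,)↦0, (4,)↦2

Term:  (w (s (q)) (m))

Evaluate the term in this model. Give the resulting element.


  q = 1
  (s (q)) = s(1,) = 3
  m = 3
  (w (s (q)) (m)) = w(3, 3) = 0

value = 0


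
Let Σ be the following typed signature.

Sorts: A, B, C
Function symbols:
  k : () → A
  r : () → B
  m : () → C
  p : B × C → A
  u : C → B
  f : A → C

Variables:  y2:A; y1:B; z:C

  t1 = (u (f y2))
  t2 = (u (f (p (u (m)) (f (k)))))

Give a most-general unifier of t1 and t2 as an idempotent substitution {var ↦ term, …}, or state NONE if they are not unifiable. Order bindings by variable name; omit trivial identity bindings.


{y2 ↦ (p (u (m)) (f (k)))}


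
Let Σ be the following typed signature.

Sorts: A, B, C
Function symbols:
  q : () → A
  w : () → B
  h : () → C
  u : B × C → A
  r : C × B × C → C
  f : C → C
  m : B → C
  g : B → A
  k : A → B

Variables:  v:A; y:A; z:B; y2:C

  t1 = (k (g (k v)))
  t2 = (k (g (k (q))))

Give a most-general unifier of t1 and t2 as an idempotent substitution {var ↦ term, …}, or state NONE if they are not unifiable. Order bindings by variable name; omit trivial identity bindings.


{v ↦ (q)}


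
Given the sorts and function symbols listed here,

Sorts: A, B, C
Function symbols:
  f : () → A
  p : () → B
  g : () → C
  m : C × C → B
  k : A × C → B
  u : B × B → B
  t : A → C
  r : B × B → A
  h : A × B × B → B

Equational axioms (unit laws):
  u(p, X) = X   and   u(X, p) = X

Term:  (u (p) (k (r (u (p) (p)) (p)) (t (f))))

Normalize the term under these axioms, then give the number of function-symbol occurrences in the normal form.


1. (u (p) (k (r (u (p) (p)) (p)) (t (f))))  →  (k (r (u (p) (p)) (p)) (t (f)))
2. (k (r (u (p) (p)) (p)) (t (f)))  →  (k (r (p) (p)) (t (f)))
normal form: (k (r (p) (p)) (t (f)))

size = 6


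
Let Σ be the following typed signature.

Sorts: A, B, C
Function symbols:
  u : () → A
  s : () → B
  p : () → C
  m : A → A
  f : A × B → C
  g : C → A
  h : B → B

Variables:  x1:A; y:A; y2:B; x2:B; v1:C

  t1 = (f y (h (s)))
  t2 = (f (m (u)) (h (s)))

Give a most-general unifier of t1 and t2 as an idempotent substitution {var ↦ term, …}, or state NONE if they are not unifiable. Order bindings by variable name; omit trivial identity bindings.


{y ↦ (m (u))}


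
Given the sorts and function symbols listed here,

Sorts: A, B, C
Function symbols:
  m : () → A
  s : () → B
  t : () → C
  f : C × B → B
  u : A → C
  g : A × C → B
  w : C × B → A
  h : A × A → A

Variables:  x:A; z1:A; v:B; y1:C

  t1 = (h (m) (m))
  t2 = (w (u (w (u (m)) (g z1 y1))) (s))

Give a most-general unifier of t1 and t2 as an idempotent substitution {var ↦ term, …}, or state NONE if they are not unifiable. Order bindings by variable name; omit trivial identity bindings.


NONE (not unifiable)

head clash or occurs-check failure — not unifiable


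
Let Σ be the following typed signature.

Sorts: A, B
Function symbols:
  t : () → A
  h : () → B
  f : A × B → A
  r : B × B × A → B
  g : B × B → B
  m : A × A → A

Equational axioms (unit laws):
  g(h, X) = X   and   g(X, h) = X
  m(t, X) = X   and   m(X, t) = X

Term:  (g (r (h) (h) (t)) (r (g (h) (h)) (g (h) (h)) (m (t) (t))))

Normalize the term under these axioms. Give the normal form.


normal form = (g (r (h) (h) (t)) (r (h) (h) (t)))

1. (g (r (h) (h) (t)) (r (g (h) (h)) (g (h) (h)) (m (t) (t))))  →  (g (r (h) (h) (t)) (r (h) (g (h) (h)) (m (t) (t))))
2. (g (r (h) (h) (t)) (r (h) (g (h) (h)) (m (t) (t))))  →  (g (r (h) (h) (t)) (r (h) (h) (m (t) (t))))
3. (g (r (h) (h) (t)) (r (h) (h) (m (t) (t))))  →  (g (r (h) (h) (t)) (r (h) (h) (t)))


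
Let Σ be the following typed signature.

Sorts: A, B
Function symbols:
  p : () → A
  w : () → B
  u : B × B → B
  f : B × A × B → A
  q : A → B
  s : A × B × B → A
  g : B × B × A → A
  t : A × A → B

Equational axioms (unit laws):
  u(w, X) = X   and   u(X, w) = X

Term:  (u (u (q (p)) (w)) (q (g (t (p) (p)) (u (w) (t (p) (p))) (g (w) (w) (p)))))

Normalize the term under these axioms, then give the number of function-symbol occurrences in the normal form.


1. (u (u (q (p)) (w)) (q (g (t (p) (p)) (u (w) (t (p) (p))) (g (w) (w) (p)))))  →  (u (q (p)) (q (g (t (p) (p)) (u (w) (t (p) (p))) (g (w) (w) (p)))))
2. (u (q (p)) (q (g (t (p) (p)) (u (w) (t (p) (p))) (g (w) (w) (p)))))  →  (u (q (p)) (q (g (t (p) (p)) (t (p) (p)) (g (w) (w) (p)))))
normal form: (u (q (p)) (q (g (t (p) (p)) (t (p) (p)) (g (w) (w) (p)))))

size = 15


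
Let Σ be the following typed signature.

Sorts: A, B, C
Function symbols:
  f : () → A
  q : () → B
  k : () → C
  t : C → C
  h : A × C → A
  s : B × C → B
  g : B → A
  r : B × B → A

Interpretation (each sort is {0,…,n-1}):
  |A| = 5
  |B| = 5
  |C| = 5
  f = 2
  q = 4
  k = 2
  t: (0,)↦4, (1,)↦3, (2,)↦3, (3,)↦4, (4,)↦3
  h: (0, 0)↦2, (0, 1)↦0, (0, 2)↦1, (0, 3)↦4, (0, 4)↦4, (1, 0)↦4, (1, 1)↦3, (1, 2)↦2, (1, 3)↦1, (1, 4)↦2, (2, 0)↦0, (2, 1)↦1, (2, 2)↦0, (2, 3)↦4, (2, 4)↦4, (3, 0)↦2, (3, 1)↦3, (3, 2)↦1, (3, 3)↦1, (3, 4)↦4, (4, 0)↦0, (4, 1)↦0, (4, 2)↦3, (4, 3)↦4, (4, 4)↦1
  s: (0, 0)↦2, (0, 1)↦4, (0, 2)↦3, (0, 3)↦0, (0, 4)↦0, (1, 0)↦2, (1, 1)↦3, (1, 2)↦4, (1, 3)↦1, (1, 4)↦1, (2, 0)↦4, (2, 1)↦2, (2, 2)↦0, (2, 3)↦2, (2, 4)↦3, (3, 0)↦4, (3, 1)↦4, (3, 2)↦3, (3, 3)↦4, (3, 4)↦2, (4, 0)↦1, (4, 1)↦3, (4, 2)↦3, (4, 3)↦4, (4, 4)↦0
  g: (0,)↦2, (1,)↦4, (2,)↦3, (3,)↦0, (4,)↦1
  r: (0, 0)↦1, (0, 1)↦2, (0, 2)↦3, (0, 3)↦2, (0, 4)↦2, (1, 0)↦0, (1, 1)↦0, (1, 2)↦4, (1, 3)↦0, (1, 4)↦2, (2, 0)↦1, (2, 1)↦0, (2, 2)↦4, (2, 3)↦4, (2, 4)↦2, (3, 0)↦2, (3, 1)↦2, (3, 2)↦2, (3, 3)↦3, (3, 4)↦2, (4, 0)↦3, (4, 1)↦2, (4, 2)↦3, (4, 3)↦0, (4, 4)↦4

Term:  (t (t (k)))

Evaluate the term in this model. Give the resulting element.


value = 4

  k = 2
  (t (k)) = t(2,) = 3
  (t (t (k))) = t(3,) = 4


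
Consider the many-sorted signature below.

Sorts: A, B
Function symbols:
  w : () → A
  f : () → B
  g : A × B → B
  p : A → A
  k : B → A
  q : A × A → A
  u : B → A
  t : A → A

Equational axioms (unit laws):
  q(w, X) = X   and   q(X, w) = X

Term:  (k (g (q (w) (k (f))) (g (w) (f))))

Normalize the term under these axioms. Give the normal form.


1. (k (g (q (w) (k (f))) (g (w) (f))))  →  (k (g (k (f)) (g (w) (f))))

normal form = (k (g (k (f)) (g (w) (f))))


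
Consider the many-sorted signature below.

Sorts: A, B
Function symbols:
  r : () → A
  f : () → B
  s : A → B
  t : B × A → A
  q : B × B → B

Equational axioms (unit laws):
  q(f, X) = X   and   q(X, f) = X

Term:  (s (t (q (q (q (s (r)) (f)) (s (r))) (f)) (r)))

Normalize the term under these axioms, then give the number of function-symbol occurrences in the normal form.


1. (s (t (q (q (q (s (r)) (f)) (s (r))) (f)) (r)))  →  (s (t (q (q (s (r)) (f)) (s (r))) (r)))
2. (s (t (q (q (s (r)) (f)) (s (r))) (r)))  →  (s (t (q (s (r)) (s (r))) (r)))
normal form: (s (t (q (s (r)) (s (r))) (r)))

size = 8


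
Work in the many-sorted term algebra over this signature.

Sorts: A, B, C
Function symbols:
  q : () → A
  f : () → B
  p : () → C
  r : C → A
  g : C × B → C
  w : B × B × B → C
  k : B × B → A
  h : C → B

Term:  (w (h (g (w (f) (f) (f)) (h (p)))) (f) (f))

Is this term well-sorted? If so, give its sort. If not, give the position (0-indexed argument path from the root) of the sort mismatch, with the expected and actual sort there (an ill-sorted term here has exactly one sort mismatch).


        (f) : B
        (f) : B
        (f) : B
      (w (f) (f) (f)) : C
        (p) : C
      (h (p)) : B
    (g (w (f) (f) (f)) (h (p))) : C
  (h (g (w (f) (f) (f)) (h (p)))) : B
  (f) : B
  (f) : B
(w (h (g (w (f) (f) (f)) (h (p)))) (f) (f)) : C

well-sorted; sort = C


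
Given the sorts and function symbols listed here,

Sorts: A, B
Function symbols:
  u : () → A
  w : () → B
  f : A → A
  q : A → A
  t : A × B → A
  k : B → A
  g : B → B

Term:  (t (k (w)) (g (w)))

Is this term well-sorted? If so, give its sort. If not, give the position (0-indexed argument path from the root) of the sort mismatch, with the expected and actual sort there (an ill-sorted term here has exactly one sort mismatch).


well-sorted; sort = A

    (w) : B
  (k (w)) : A
    (w) : B
  (g (w)) : B
(t (k (w)) (g (w))) : A


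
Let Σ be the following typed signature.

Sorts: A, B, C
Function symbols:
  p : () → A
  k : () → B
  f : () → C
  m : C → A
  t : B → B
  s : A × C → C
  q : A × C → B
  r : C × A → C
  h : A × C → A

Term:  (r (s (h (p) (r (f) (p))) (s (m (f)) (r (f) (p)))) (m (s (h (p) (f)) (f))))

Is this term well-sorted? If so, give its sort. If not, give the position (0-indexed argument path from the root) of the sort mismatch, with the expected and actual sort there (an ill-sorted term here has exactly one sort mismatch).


      (p) : A
        (f) : C
        (p) : A
      (r (f) (p)) : C
    (h (p) (r (f) (p))) : A
        (f) : C
      (m (f)) : A
        (f) : C
        (p) : A
      (r (f) (p)) : C
    (s (m (f)) (r (f) (p))) : C
  (s (h (p) (r (f) (p))) (s (m (f)) (r (f) (p)))) : C
        (p) : A
        (f) : C
      (h (p) (f)) : A
      (f) : C
    (s (h (p) (f)) (f)) : C
  (m (s (h (p) (f)) (f))) : A
(r (s (h (p) (r (f) (p))) (s (m (f)) (r (f) (p)))) (m (s (h (p) (f)) (f)))) : C

well-sorted; sort = C


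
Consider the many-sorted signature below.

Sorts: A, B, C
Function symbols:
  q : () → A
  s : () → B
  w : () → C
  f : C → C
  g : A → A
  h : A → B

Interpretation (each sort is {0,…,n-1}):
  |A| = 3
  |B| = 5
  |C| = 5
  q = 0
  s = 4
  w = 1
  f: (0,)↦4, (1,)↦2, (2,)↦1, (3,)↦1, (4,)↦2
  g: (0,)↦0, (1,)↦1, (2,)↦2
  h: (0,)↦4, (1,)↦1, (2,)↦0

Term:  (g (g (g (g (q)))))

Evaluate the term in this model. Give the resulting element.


value = 0

  q = 0
  (g (q)) = g(0,) = 0
  (g (g (q))) = g(0,) = 0
  (g (g (g (q)))) = g(0,) = 0
  (g (g (g (g (q))))) = g(0,) = 0


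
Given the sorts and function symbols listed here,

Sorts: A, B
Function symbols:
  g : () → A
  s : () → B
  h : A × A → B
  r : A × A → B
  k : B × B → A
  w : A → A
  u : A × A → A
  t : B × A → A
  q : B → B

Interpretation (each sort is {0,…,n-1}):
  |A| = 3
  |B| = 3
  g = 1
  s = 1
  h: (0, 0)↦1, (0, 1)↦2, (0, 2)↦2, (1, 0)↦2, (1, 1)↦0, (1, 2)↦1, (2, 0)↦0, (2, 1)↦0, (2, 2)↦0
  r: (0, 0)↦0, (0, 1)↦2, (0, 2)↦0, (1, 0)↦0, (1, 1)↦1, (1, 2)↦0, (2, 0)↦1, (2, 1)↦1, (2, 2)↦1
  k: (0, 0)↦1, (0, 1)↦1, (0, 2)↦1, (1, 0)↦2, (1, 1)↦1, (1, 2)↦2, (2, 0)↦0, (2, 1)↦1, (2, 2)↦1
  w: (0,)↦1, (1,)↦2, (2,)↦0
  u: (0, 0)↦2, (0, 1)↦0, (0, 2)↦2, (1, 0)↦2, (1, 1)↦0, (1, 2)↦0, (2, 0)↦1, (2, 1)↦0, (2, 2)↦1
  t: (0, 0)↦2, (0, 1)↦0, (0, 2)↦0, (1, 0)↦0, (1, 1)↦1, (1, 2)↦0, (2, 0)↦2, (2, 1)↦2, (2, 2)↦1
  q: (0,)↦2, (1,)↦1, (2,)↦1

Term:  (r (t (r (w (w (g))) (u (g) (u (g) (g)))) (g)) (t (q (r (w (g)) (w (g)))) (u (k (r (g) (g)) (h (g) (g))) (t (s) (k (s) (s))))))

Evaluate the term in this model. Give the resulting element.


value = 0

  g = 1
  (w (g)) = w(1,) = 2
  (w (w (g))) = w(2,) = 0
  g = 1
  g = 1
  g = 1
  (u (g) (g)) = u(1, 1) = 0
  (u (g) (u (g) (g))) = u(1, 0) = 2
  (r (w (w (g))) (u (g) (u (g) (g)))) = r(0, 2) = 0
  g = 1
  (t (r (w (w (g))) (u (g) (u (g) (g)))) (g)) = t(0, 1) = 0
  g = 1
  (w (g)) = w(1,) = 2
  g = 1
  (w (g)) = w(1,) = 2
  (r (w (g)) (w (g))) = r(2, 2) = 1
  (q (r (w (g)) (w (g)))) = q(1,) = 1
  g = 1
  g = 1
  (r (g) (g)) = r(1, 1) = 1
  g = 1
  g = 1
  (h (g) (g)) = h(1, 1) = 0
  (k (r (g) (g)) (h (g) (g))) = k(1, 0) = 2
  s = 1
  s = 1
  s = 1
  (k (s) (s)) = k(1, 1) = 1
  (t (s) (k (s) (s))) = t(1, 1) = 1
  (u (k (r (g) (g)) (h (g) (g))) (t (s) (k (s) (s)))) = u(2, 1) = 0
  (t (q (r (w (g)) (w (g)))) (u (k (r (g) (g)) (h (g) (g))) (t (s) (k (s) (s))))) = t(1, 0) = 0
  (r (t (r (w (w (g))) (u (g) (u (g) (g)))) (g)) (t (q (r (w (g)) (w (g)))) (u (k (r (g) (g)) (h (g) (g))) (t (s) (k (s) (s)))))) = r(0, 0) = 0


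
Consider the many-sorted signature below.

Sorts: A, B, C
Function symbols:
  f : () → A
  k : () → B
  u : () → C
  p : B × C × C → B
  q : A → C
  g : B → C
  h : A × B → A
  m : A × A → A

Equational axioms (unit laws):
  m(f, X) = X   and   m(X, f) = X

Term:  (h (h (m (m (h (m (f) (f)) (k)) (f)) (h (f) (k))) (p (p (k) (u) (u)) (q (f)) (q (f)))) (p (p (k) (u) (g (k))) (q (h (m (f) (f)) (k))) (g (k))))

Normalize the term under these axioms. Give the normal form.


normal form = (h (h (m (h (f) (k)) (h (f) (k))) (p (p (k) (u) (u)) (q (f)) (q (f)))) (p (p (k) (u) (g (k))) (q (h (f) (k))) (g (k))))

1. (h (h (m (m (h (m (f) (f)) (k)) (f)) (h (f) (k))) (p (p (k) (u) (u)) (q (f)) (q (f)))) (p (p (k) (u) (g (k))) (q (h (m (f) (f)) (k))) (g (k))))  →  (h (h (m (h (m (f) (f)) (k)) (h (f) (k))) (p (p (k) (u) (u)) (q (f)) (q (f)))) (p (p (k) (u) (g (k))) (q (h (m (f) (f)) (k))) (g (k))))
2. (h (h (m (h (m (f) (f)) (k)) (h (f) (k))) (p (p (k) (u) (u)) (q (f)) (q (f)))) (p (p (k) (u) (g (k))) (q (h (m (f) (f)) (k))) (g (k))))  →  (h (h (m (h (f) (k)) (h (f) (k))) (p (p (k) (u) (u)) (q (f)) (q (f)))) (p (p (k) (u) (g (k))) (q (h (m (f) (f)) (k))) (g (k))))
3. (h (h (m (h (f) (k)) (h (f) (k))) (p (p (k) (u) (u)) (q (f)) (q (f)))) (p (p (k) (u) (g (k))) (q (h (m (f) (f)) (k))) (g (k))))  →  (h (h (m (h (f) (k)) (h (f) (k))) (p (p (k) (u) (u)) (q (f)) (q (f)))) (p (p (k) (u) (g (k))) (q (h (f) (k))) (g (k))))


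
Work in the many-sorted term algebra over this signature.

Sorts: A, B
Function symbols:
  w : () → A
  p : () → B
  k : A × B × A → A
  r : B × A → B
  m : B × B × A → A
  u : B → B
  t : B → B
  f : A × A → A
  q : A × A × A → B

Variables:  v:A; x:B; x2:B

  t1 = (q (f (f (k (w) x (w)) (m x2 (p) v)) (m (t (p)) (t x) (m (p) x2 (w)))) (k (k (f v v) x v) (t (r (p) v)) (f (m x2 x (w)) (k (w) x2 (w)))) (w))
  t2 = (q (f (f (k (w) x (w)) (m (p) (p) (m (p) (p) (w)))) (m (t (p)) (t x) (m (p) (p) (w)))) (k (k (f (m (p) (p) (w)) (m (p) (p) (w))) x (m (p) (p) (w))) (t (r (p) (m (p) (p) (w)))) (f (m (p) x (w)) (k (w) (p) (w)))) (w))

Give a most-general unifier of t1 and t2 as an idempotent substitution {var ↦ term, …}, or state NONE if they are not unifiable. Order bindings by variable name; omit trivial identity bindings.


{v ↦ (m (p) (p) (w)), x2 ↦ (p)}


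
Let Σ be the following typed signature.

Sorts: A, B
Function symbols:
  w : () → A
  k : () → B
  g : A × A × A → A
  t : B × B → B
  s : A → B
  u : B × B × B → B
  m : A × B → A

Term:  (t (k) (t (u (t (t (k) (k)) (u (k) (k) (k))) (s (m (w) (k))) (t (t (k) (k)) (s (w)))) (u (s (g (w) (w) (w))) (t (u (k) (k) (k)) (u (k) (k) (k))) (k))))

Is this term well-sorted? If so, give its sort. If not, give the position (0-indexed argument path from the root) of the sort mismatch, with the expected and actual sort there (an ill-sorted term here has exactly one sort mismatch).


  (k) : B
          (k) : B
          (k) : B
        (t (k) (k)) : B
          (k) : B
          (k) : B
          (k) : B
        (u (k) (k) (k)) : B
      (t (t (k) (k)) (u (k) (k) (k))) : B
          (w) : A
          (k) : B
        (m (w) (k)) : A
      (s (m (w) (k))) : B
          (k) : B
          (k) : B
        (t (k) (k)) : B
          (w) : A
        (s (w)) : B
      (t (t (k) (k)) (s (w))) : B
    (u (t (t (k) (k)) (u (k) (k) (k))) (s (m (w) (k))) (t (t (k) (k)) (s (w)))) : B
          (w) : A
          (w) : A
          (w) : A
        (g (w) (w) (w)) : A
      (s (g (w) (w) (w))) : B
          (k) : B
          (k) : B
          (k) : B
        (u (k) (k) (k)) : B
          (k) : B
          (k) : B
          (k) : B
        (u (k) (k) (k)) : B
      (t (u (k) (k) (k)) (u (k) (k) (k))) : B
      (k) : B
    (u (s (g (w) (w) (w))) (t (u (k) (k) (k)) (u (k) (k) (k))) (k)) : B
  (t (u (t (t (k) (k)) (u (k) (k) (k))) (s (m (w) (k))) (t (t (k) (k)) (s (w)))) (u (s (g (w) (w) (w))) (t (u (k) (k) (k)) (u (k) (k) (k))) (k))) : B
(t (k) (t (u (t (t (k) (k)) (u (k) (k) (k))) (s (m (w) (k))) (t (t (k) (k)) (s (w)))) (u (s (g (w) (w) (w))) (t (u (k) (k) (k)) (u (k) (k) (k))) (k)))) : B

well-sorted; sort = B


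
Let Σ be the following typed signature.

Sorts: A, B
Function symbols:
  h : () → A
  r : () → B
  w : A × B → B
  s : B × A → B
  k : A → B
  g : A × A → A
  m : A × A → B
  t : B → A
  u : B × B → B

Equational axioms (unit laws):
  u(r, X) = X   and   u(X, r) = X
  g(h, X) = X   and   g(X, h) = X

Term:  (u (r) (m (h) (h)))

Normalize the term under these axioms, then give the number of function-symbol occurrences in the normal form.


size = 3

1. (u (r) (m (h) (h)))  →  (m (h) (h))
normal form: (m (h) (h))


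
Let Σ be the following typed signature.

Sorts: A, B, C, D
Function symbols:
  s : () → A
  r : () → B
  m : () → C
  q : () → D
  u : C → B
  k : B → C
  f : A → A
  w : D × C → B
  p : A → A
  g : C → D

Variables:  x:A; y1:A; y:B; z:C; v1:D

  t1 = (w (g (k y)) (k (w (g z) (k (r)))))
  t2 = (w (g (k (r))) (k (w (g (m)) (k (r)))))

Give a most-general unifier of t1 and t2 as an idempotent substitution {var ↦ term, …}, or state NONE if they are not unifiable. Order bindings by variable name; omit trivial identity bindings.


{y ↦ (r), z ↦ (m)}


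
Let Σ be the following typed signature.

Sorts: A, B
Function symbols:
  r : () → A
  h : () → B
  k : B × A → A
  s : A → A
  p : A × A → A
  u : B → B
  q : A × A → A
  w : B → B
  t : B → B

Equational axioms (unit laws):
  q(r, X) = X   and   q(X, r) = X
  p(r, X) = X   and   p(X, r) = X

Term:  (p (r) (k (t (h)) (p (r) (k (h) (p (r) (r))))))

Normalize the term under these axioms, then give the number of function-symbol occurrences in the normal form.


1. (p (r) (k (t (h)) (p (r) (k (h) (p (r) (r))))))  →  (k (t (h)) (p (r) (k (h) (p (r) (r)))))
2. (k (t (h)) (p (r) (k (h) (p (r) (r)))))  →  (k (t (h)) (k (h) (p (r) (r))))
3. (k (t (h)) (k (h) (p (r) (r))))  →  (k (t (h)) (k (h) (r)))
normal form: (k (t (h)) (k (h) (r)))

size = 6


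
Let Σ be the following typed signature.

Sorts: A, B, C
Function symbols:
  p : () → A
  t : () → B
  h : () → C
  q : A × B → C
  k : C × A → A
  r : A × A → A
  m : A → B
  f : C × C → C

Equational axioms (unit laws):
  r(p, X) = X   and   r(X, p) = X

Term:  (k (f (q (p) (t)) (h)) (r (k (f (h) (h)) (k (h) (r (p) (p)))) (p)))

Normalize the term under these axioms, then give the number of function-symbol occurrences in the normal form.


1. (k (f (q (p) (t)) (h)) (r (k (f (h) (h)) (k (h) (r (p) (p)))) (p)))  →  (k (f (q (p) (t)) (h)) (k (f (h) (h)) (k (h) (r (p) (p)))))
2. (k (f (q (p) (t)) (h)) (k (f (h) (h)) (k (h) (r (p) (p)))))  →  (k (f (q (p) (t)) (h)) (k (f (h) (h)) (k (h) (p))))
normal form: (k (f (q (p) (t)) (h)) (k (f (h) (h)) (k (h) (p))))

size = 13


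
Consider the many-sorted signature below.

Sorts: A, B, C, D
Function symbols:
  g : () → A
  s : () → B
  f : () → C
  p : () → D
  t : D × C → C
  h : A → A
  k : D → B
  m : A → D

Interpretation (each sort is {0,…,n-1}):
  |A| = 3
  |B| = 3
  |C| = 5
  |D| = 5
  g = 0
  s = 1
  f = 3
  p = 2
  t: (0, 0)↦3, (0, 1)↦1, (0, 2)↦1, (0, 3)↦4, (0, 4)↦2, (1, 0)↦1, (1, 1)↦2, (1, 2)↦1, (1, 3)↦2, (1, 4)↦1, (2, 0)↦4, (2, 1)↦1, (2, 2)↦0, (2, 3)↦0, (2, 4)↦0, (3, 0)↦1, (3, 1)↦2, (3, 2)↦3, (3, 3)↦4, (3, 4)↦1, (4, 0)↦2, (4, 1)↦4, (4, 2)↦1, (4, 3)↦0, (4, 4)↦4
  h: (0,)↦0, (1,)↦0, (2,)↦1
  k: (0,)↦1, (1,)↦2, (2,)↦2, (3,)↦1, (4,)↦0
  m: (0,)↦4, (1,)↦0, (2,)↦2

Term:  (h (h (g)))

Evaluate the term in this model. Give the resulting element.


value = 0

  g = 0
  (h (g)) = h(0,) = 0
  (h (h (g))) = h(0,) = 0
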